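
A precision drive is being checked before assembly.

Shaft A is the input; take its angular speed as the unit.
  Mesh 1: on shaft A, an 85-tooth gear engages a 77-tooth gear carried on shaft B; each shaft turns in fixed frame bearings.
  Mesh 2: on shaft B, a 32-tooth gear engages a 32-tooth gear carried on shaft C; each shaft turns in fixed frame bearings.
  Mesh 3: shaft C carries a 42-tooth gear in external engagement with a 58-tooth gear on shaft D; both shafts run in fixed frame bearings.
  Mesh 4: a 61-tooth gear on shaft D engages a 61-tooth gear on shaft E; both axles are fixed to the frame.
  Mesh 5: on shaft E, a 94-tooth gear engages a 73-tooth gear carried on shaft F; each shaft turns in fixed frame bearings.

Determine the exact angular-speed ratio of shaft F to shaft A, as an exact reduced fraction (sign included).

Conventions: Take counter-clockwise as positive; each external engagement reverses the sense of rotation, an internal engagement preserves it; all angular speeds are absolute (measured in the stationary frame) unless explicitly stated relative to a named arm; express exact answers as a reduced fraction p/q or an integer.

class = fixed-axis compound train [5 meshes; 5 ratios multiply, 5 sense flips]
mesh 1 [85T→77T]: running ratio 85/77, sense −
mesh 2 [32T→32T]: running ratio 85/77, sense +
mesh 3 [42T→58T]: running ratio 255/319, sense −
mesh 4 [61T→61T]: running ratio 255/319, sense +
mesh 5 [94T→73T]: running ratio 23970/23287, sense −
ω_out/ω_in = -23970/23287

-23970/23287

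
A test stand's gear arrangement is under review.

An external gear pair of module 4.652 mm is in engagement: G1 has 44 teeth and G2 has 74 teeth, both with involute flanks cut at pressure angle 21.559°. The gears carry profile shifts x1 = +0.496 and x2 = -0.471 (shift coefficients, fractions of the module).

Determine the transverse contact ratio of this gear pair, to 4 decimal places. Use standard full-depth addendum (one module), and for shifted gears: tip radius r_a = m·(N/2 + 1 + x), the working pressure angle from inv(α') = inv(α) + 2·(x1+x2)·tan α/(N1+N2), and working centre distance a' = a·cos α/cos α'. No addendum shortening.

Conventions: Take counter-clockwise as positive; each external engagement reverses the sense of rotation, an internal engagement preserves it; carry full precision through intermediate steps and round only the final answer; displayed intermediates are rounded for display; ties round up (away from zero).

1.6354

single-mesh involute tooth geometry (44T engaging 74T at module 4.652)
base radii: r_b1 = 95.183980, r_b2 = 160.082149
tip radii: r_a1 = 109.303392, r_a2 = 174.584908
inv(α') = inv(21.559°) + 2·(+0.496-0.471)·tan α/(44+74) = 0.01899237  ⇒  α' = 21.62026°
a' = a·cos α / cos α' = 274.4680·cos 21.559°/cos 21.62026° = 274.584143
action lengths: √(r_a1²−r_b1²) = 53.733057, √(r_a2²−r_b2²) = 69.667753
base pitch p_b = π·m·cos α = 13.592241
CR = (53.733057 + 69.667753 − 274.584143·sin 21.62026°)/13.592241 = 1.635448
contact ratio ≈ 1.6354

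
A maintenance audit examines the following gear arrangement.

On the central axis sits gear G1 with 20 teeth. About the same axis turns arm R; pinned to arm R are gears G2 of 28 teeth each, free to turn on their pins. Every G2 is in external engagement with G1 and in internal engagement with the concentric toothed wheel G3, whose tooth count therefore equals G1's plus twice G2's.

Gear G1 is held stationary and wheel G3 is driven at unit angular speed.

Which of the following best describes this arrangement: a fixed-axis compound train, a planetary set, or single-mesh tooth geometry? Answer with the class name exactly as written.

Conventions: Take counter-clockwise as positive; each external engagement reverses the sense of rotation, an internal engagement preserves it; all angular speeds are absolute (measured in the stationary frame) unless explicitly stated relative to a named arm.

recognized (axles ride arm R): planetary set, 20/28/76 teeth
classification: planetary set

planetary set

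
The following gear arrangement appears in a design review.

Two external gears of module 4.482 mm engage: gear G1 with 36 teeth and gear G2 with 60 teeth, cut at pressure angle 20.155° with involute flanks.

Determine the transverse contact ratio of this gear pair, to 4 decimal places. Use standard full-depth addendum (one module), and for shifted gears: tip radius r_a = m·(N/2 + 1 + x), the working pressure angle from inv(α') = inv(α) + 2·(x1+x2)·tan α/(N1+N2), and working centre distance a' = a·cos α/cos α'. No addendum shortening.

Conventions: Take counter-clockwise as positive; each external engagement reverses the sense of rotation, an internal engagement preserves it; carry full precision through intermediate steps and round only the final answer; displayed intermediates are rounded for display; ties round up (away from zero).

topology: single-mesh involute geometry — m = 4.482, 36T/60T pair
base radii: r_b1 = 75.735719, r_b2 = 126.226198
tip radii: r_a1 = 85.158000, r_a2 = 138.942000
no profile shift: α' = α, a' = a
action lengths: √(r_a1²−r_b1²) = 38.935663, √(r_a2²−r_b2²) = 58.067429
base pitch p_b = π·m·cos α = 13.218377
CR = (38.935663 + 58.067429 − 215.136000·sin 20.15500°)/13.218377 = 1.730592
contact ratio ≈ 1.7306

1.7306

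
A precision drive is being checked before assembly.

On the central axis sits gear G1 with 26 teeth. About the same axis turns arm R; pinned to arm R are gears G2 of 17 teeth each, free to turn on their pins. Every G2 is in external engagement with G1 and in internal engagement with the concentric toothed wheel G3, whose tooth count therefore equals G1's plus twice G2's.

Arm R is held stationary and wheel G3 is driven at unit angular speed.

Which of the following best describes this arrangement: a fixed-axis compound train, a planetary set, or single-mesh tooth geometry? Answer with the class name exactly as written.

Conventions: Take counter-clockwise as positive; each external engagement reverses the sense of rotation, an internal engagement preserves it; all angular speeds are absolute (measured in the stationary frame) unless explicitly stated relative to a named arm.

planetary set

topology: planetary set — G1 26T / G2 17T / G3 60T, arm = carrier (Willis)
classification: planetary set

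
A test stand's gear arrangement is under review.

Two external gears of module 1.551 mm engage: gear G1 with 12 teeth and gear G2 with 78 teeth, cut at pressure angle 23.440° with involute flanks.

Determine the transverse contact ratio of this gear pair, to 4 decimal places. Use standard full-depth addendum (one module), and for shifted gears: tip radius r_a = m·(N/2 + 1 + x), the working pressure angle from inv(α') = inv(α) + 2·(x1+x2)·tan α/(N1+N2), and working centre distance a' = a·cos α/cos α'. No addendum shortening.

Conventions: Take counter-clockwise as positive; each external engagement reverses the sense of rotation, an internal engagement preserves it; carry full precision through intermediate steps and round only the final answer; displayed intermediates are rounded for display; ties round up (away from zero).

recognized (one external pair, fixed centres): single-mesh tooth geometry, m = 1.551, N1 = 12, N2 = 78
base radii: r_b1 = 8.538042, r_b2 = 55.497275
tip radii: r_a1 = 10.857000, r_a2 = 62.040000
no profile shift: α' = α, a' = a
action lengths: √(r_a1²−r_b1²) = 6.706436, √(r_a2²−r_b2²) = 27.731103
base pitch p_b = π·m·cos α = 4.470508
CR = (6.706436 + 27.731103 − 69.795000·sin 23.44000°)/4.470508 = 1.492871
contact ratio ≈ 1.4929

1.4929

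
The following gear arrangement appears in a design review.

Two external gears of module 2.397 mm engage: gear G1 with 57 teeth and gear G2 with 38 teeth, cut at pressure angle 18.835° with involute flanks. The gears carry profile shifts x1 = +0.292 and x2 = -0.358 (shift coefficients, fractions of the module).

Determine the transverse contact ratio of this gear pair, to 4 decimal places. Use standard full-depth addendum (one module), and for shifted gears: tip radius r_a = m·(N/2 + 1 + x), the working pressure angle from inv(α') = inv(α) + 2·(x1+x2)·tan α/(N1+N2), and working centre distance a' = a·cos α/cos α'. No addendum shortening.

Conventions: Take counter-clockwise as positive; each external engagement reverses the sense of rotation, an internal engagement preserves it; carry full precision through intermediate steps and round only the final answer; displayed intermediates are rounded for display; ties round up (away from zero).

recognized (one external pair, fixed centres): single-mesh tooth geometry, m = 2.397, N1 = 57, N2 = 38
base radii: r_b1 = 64.656410, r_b2 = 43.104274
tip radii: r_a1 = 71.411424, r_a2 = 47.081874
inv(α') = inv(18.835°) + 2·(+0.292-0.358)·tan α/(57+38) = 0.01190284  ⇒  α' = 18.59843°
a' = a·cos α / cos α' = 113.8575·cos 18.835°/cos 18.59843° = 113.698337
action lengths: √(r_a1²−r_b1²) = 30.317323, √(r_a2²−r_b2²) = 18.940023
base pitch p_b = π·m·cos α = 7.127162
CR = (30.317323 + 18.940023 − 113.698337·sin 18.59843°)/7.127162 = 1.823328
contact ratio ≈ 1.8233

1.8233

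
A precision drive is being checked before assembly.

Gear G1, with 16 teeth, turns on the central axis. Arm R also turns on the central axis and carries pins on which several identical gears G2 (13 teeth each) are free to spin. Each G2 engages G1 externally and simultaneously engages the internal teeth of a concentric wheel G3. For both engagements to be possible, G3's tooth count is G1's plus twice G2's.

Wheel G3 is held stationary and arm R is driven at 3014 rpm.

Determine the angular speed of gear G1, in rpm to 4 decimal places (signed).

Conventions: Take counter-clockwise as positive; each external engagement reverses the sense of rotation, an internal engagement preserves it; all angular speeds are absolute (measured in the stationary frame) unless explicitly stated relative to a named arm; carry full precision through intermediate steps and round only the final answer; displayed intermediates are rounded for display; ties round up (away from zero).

+10925.7500 rpm

planetary set (16T centre, 13T on arm, 42T internal) — Willis relation
normalise by the input: solve with ω_arm = 1, then scale by 3014 rpm
ring teeth: 16 + 2·13 = 42
16(ω_sun−ω_arm) = −42(ω_ring−ω_arm),  ω_ring = 0, ω_arm = 1
ω_sun = 1 − (42/16)(0−1) = 29/8
scale: ω_sun = 29/8 × 3014 rpm = +10925.7500 rpm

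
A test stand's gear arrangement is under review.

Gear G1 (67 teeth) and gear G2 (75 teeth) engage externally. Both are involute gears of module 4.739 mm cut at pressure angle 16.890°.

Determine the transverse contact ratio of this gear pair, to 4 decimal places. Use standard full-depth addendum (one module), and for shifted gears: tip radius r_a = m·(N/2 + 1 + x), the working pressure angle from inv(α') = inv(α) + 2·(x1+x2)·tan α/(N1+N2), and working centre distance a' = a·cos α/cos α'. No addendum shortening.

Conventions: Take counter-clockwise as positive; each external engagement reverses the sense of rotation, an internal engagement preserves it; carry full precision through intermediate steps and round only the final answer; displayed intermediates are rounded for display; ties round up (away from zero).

2.0233

recognized (one external pair, fixed centres): single-mesh tooth geometry, m = 4.739, N1 = 67, N2 = 75
base radii: r_b1 = 151.908428, r_b2 = 170.046748
tip radii: r_a1 = 163.495500, r_a2 = 182.451500
no profile shift: α' = α, a' = a
action lengths: √(r_a1²−r_b1²) = 60.453353, √(r_a2²−r_b2²) = 66.126041
base pitch p_b = π·m·cos α = 14.245803
CR = (60.453353 + 66.126041 − 336.469000·sin 16.89000°)/14.245803 = 2.023284
contact ratio ≈ 2.0233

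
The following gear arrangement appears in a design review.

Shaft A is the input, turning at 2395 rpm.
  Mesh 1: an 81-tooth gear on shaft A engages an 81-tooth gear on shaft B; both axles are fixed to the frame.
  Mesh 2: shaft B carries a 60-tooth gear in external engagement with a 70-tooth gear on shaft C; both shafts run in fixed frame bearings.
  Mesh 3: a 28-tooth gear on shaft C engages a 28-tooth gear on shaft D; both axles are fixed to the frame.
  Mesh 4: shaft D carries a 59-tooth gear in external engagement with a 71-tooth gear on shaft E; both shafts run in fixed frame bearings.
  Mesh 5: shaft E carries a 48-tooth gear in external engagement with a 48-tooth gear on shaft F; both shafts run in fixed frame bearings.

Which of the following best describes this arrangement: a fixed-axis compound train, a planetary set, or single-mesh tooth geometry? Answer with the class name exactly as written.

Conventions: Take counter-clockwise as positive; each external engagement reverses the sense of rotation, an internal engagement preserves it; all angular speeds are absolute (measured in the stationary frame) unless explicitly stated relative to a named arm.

topology: fixed-axis compound train — 5 meshes, A→F
classification: fixed-axis compound train

fixed-axis compound train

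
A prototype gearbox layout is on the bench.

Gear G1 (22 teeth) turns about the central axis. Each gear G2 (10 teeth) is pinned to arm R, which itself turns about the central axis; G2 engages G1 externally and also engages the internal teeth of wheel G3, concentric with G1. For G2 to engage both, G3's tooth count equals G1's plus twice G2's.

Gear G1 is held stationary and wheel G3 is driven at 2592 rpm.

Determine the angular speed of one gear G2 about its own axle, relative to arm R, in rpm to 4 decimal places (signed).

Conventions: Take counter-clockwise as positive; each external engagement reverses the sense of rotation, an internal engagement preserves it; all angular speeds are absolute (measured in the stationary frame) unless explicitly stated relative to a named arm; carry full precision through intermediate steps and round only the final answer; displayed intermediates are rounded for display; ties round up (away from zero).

recognized (axles ride arm R): planetary set, 22/10/42 teeth
normalise by the input: solve with ω_ring = 1, then scale by 2592 rpm
ring teeth: 22 + 2·10 = 42
22(ω_sun−ω_arm) = −42(ω_ring−ω_arm),  ω_sun = 0, ω_ring = 1
22(0−ω_arm) = −42(1−ω_arm)  ⇒  64·ω_arm = 42  ⇒  ω_arm = 21/32
sun–planet mesh: 22·(0−21/32) = −10·(ω_p−ω_arm)  ⇒  ω_p−ω_arm = 231/160
scale: ω_p−ω_arm = 231/160 × 2592 rpm = +3742.2000 rpm

+3742.2000 rpm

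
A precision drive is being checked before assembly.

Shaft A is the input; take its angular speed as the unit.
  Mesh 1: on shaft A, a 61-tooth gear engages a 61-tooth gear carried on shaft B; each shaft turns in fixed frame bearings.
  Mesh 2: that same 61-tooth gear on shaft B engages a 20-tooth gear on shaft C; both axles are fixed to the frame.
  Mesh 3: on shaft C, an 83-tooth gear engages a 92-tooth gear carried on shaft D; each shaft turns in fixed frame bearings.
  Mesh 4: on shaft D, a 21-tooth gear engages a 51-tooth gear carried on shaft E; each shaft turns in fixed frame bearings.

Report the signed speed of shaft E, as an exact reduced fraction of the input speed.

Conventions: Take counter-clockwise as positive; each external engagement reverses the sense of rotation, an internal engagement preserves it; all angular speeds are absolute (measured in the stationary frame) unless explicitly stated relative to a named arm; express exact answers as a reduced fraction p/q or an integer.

35441/31280

4-mesh fixed-axis compound train (all bearings frame-fixed)
mesh 1 [61T→61T]: |ω|/ω_in = 1×61/61 = 1, sense flips to −
mesh 2 [61T→20T]: |ω|/ω_in = 1×61/20 = 61/20, sense flips to +
mesh 3 [83T→92T]: |ω|/ω_in = (61/20)×83/92 = 5063/1840, sense flips to −
mesh 4 [21T→51T]: |ω|/ω_in = (5063/1840)×21/51 = 35441/31280, sense flips to +
signed output speed (× input speed) = 35441/31280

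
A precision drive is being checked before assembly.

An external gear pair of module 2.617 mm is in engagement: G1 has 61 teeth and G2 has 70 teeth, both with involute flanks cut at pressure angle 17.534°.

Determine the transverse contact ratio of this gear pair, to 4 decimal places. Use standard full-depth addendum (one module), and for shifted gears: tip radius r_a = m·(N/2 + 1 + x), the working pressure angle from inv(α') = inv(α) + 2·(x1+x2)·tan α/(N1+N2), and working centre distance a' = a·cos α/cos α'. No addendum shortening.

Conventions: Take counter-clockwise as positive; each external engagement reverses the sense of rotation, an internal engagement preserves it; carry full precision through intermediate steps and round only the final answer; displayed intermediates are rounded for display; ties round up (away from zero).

1.9580

topology: single-mesh involute geometry — m = 2.617, 61T/70T pair
base radii: r_b1 = 76.110000, r_b2 = 87.339344
tip radii: r_a1 = 82.435500, r_a2 = 94.212000
no profile shift: α' = α, a' = a
action lengths: √(r_a1²−r_b1²) = 31.668274, √(r_a2²−r_b2²) = 35.323362
base pitch p_b = π·m·cos α = 7.839561
CR = (31.668274 + 35.323362 − 171.413500·sin 17.53400°)/7.839561 = 1.957967
contact ratio ≈ 1.9580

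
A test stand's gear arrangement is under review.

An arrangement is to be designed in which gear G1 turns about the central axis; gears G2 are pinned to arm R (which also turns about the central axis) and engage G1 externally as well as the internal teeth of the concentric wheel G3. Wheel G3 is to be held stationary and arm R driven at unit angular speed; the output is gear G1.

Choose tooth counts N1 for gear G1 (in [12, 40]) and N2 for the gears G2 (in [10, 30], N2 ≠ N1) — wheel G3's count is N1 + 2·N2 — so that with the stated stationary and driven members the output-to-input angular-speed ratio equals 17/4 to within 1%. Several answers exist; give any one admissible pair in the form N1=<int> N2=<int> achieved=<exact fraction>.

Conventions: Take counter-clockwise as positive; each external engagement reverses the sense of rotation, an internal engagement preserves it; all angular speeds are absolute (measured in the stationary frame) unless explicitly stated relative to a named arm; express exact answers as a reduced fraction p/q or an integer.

class = planetary set [ratio 17/4 wanted; Willis about the carrier]
Willis with ω_ring = 0: ω_sun/ω_arm = (N1+N3)/N1; set equal to 17/4  ⇒  N3/N1 = 17/4 − 1 = 13/4
N3 = N1 + 2·N2  ⇒  N2/N1 = (N3/N1 − 1)/2 = (13/4 − 1)/2 = 9/8
smallest multiple with N1 ≥ 12 and N2 ≥ 10: k = 2  ⇒  N1 = 2·8 = 16, N2 = 2·9 = 18 (N1 ≤ 40, N2 ≤ 30, N2 ≠ N1 ✓), N3 = 16 + 2·18 = 52
check: (N1+N3)/N1 with N1 = 16, N3 = 52 gives 17/4; |achieved − target| = 0 ≤ 17/400 ✓

N1=16 N2=18 achieved=17/4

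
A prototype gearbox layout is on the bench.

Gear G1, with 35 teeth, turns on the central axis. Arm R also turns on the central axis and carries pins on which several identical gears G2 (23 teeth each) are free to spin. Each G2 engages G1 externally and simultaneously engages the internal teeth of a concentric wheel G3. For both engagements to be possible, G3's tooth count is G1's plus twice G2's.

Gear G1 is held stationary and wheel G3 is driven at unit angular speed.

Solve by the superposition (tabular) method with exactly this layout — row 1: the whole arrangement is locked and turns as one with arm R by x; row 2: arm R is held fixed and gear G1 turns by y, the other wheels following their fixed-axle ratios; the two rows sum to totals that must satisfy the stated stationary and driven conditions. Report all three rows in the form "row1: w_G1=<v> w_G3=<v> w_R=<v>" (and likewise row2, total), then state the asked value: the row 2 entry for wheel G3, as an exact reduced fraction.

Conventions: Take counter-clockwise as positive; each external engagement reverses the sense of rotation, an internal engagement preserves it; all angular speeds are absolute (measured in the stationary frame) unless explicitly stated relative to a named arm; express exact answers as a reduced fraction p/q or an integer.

recognized (axles ride arm R): planetary set, 35/23/81 teeth
row 1 — lock + rotate with arm: ω_sun = ω_ring = ω_arm = x
row 2 (arm held, sun turns y): ω_ring = −(35/81)·y, ω_arm = 0
boundary: total ω_sun = x + y = 0 and total ω_ring = x − (35/81)·y = 1  ⇒  y = -81/116, x = 81/116
row 2 ring = −(35/81)·(-81/116) = 35/116
totals (row 1 + row 2): sun 81/116 + (-81/116) = 0, ring 81/116 + 35/116 = 1, arm 81/116 + 0 = 81/116
asked cell (row2, ring) = 35/116

row1: w_G1=81/116 w_G3=81/116 w_R=81/116
row2: w_G1=-81/116 w_G3=35/116 w_R=0
total: w_G1=0 w_G3=1 w_R=81/116
asked value: 35/116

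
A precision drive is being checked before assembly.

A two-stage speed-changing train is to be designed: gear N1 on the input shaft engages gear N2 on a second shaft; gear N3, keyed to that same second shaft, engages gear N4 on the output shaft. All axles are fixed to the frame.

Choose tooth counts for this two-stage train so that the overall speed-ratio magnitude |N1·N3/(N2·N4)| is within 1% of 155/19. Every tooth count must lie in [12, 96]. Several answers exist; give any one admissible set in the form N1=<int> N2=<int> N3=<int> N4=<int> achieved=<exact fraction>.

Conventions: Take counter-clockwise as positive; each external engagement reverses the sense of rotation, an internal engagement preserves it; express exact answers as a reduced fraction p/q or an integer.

N1=20 N2=12 N3=93 N4=19 achieved=155/19

2-stage fixed-axis compound train for ratio 155/19
target = 155/19 in lowest terms: an exact hit needs N1·N3 = k·155 and N2·N4 = k·19 for one integer k, every count in [12, 96]; additionally prefer no 1:1 stage (N1 ≠ N2, N3 ≠ N4)
k = 1…11: no 1:1-free in-range split of k·155 and k·19 into factor pairs; take k = 12
k = 12: N1·N3 = 1860 = 20·93, N2·N4 = 228 = 12·19
achieved = 20·93/(12·19) = 155/19; |achieved − target| = 0 ≤ 31/380 ✓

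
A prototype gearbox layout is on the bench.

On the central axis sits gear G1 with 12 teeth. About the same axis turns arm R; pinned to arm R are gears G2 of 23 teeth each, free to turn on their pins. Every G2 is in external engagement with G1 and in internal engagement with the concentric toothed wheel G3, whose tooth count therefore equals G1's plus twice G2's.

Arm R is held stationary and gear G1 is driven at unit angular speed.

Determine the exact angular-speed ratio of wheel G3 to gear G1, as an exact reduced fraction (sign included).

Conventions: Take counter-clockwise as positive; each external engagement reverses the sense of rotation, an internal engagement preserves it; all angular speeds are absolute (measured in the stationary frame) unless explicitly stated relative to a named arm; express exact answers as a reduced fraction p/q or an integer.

-6/29

topology: planetary set — G1 12T / G2 23T / G3 58T, arm = carrier (Willis)
ring teeth: 12 + 2·23 = 58
12(ω_sun−ω_arm) = −58(ω_ring−ω_arm),  ω_arm = 0, ω_sun = 1
ω_ring = 0 − (12/58)(1−0) = -6/29
ω_out/ω_in = -6/29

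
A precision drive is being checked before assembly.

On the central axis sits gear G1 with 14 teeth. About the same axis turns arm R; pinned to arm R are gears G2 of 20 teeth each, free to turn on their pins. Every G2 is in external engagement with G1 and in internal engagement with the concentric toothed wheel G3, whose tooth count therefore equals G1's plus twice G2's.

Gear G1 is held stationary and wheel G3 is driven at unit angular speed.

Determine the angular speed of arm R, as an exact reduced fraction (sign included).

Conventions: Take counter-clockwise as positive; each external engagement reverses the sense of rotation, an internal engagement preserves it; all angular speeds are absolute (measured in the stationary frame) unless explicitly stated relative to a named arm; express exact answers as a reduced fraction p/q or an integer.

planetary set (14T centre, 20T on arm, 54T internal) — Willis relation
ring teeth: 14 + 2·20 = 54
14(ω_sun−ω_arm) = −54(ω_ring−ω_arm),  ω_sun = 0, ω_ring = 1
14(0−ω_arm) = −54(1−ω_arm)  ⇒  68·ω_arm = 54  ⇒  ω_arm = 27/34
exact speed ratio = 27/34

27/34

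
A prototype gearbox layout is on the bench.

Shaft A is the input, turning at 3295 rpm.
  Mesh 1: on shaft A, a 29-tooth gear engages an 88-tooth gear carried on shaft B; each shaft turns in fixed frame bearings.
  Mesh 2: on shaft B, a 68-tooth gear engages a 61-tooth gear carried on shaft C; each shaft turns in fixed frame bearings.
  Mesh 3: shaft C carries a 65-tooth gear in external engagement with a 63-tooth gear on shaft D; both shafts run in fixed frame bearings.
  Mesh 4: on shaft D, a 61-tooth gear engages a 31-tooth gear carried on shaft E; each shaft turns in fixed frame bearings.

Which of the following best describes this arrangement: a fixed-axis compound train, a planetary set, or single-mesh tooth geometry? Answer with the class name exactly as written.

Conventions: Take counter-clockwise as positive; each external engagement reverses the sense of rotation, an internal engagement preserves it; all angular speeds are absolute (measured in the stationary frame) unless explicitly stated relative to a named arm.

fixed-axis compound train

recognized (5 fixed axles, 4 meshes): fixed-axis compound train
classification: fixed-axis compound train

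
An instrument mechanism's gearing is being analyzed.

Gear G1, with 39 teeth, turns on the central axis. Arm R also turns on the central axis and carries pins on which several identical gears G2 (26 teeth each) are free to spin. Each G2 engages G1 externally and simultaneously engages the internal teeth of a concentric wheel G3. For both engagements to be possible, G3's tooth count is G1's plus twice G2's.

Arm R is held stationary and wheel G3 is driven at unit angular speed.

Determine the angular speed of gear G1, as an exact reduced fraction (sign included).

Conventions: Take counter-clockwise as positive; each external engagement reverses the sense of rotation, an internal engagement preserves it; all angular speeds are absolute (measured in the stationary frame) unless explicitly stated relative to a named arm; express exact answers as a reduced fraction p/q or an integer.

class = planetary set [G3 = 39+2·26 = 91; Willis about the carrier]
ring teeth: 39 + 2·26 = 91
39(ω_sun−ω_arm) = −91(ω_ring−ω_arm),  ω_arm = 0, ω_ring = 1
ω_sun = 0 − (91/39)(1−0) = -7/3
exact speed ratio = -7/3

-7/3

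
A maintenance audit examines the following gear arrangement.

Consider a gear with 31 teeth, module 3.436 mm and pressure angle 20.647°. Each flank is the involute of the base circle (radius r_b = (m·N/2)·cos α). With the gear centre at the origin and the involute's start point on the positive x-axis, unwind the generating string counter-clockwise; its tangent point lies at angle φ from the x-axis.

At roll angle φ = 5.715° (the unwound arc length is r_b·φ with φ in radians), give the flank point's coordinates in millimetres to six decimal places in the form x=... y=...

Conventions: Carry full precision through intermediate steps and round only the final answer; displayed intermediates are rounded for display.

x=50.084574 y=0.016470

topology: single-mesh involute geometry — m = 3.436, N = 31
pitch radius r_p = m·N/2 = 3.436·31/2 = 53.258000
base radius r_b = r_p·cos α = 53.258000·cos 20.647° = 49.837271
roll angle φ = 5.715° = 0.09974557 rad
x = r_b·(cos φ + φ·sin φ) = 50.084574
y = r_b·(sin φ − φ·cos φ) = 0.016470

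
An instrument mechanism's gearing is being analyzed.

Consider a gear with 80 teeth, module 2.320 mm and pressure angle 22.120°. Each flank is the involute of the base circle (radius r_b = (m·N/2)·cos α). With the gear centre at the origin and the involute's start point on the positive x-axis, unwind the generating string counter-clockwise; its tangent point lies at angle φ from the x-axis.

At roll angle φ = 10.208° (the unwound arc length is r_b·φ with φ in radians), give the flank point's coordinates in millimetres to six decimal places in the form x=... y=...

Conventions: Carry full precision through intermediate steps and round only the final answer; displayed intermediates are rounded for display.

recognized (one wheel, involute flank): single-mesh tooth geometry, m = 2.320, N = 80
pitch radius r_p = m·N/2 = 2.320·80/2 = 92.800000
base radius r_b = r_p·cos α = 92.800000·cos 22.120° = 85.969665
roll angle φ = 10.208° = 0.17816321 rad
x = r_b·(cos φ + φ·sin φ) = 87.323286
y = r_b·(sin φ − φ·cos φ) = 0.161547

x=87.323286 y=0.161547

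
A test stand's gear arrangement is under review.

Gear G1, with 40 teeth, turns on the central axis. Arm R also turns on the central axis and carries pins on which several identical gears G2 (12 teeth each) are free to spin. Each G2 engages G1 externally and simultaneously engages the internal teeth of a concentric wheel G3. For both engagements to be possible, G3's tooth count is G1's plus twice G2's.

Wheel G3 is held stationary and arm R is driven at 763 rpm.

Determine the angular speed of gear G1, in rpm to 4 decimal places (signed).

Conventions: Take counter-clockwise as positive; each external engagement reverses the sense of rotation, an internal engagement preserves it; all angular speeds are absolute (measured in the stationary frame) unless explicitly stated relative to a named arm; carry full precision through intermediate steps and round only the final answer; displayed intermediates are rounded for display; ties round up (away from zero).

+1983.8000 rpm

topology: planetary set — G1 40T / G2 12T / G3 64T, arm = carrier (Willis)
normalise by the input: solve with ω_arm = 1, then scale by 763 rpm
ring teeth: 40 + 2·12 = 64
40(ω_sun−ω_arm) = −64(ω_ring−ω_arm),  ω_ring = 0, ω_arm = 1
ω_sun = 1 − (64/40)(0−1) = 13/5
scale: ω_sun = 13/5 × 763 rpm = +1983.8000 rpm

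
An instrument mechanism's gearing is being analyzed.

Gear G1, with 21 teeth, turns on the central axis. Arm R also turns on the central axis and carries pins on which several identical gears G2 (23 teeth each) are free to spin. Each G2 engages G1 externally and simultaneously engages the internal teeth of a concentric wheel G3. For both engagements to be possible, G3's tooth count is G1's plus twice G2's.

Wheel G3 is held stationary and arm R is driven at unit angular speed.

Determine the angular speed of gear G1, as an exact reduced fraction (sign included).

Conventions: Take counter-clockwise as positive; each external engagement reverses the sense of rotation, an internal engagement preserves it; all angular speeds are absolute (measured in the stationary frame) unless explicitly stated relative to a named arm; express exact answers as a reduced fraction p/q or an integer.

88/21

topology: planetary set — G1 21T / G2 23T / G3 67T, arm = carrier (Willis)
ring teeth: 21 + 2·23 = 67
21(ω_sun−ω_arm) = −67(ω_ring−ω_arm),  ω_ring = 0, ω_arm = 1
ω_sun = 1 − (67/21)(0−1) = 88/21
exact speed ratio = 88/21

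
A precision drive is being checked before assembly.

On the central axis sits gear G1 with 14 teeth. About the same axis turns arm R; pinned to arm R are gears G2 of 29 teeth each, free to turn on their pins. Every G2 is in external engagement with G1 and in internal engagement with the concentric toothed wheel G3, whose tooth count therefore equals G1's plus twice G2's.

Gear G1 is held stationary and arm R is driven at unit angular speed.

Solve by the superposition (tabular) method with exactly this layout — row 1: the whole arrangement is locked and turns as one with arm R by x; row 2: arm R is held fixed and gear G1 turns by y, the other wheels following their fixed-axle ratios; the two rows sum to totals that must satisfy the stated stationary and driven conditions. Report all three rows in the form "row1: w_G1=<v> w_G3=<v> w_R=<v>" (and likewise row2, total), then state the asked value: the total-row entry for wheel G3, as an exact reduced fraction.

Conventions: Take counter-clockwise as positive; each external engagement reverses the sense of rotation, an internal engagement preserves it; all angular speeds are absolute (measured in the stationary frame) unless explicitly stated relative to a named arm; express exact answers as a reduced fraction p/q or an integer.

class = planetary set [G3 = 14+2·29 = 72; Willis about the carrier]
row 1: whole set turns with the arm by x
row 2 — arm fixed, fixed-axis ratios: sun y, ring −(14/72)·y, arm 0
boundary: total ω_sun = x + y = 0 and total ω_arm = x = 1  ⇒  y = -1, x = 1
row 2 ring = −(14/72)·(-1) = 7/36
totals (row 1 + row 2): sun 1 + (-1) = 0, ring 1 + 7/36 = 43/36, arm 1 + 0 = 1
asked cell (total, ring) = 43/36

row1: w_G1=1 w_G3=1 w_R=1
row2: w_G1=-1 w_G3=7/36 w_R=0
total: w_G1=0 w_G3=43/36 w_R=1
asked value: 43/36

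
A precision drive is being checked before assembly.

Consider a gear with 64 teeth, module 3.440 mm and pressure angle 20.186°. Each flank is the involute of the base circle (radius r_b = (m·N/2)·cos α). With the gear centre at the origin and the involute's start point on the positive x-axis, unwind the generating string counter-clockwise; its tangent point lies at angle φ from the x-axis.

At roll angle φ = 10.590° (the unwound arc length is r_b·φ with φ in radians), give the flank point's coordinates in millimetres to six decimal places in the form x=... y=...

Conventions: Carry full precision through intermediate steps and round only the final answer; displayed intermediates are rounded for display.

recognized (one wheel, involute flank): single-mesh tooth geometry, m = 3.440, N = 64
pitch radius r_p = m·N/2 = 3.440·64/2 = 110.080000
base radius r_b = r_p·cos α = 110.080000·cos 20.186° = 103.318597
roll angle φ = 10.590° = 0.18483037 rad
x = r_b·(cos φ + φ·sin φ) = 105.068351
y = r_b·(sin φ − φ·cos φ) = 0.216717

x=105.068351 y=0.216717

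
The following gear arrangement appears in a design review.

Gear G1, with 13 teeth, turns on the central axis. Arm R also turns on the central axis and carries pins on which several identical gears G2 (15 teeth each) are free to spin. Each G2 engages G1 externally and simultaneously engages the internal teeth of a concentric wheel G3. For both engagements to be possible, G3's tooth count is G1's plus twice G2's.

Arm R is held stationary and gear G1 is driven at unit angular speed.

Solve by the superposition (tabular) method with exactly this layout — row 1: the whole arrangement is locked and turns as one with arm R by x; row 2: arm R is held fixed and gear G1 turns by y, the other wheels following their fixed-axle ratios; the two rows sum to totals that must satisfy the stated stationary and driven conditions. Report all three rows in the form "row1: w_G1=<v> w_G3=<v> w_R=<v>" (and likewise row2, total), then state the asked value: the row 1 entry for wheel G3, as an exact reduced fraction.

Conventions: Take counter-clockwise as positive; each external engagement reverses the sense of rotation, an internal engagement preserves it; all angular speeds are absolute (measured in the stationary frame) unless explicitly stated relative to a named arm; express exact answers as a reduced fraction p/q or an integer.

class = planetary set [G3 = 13+2·15 = 43; Willis about the carrier]
row 1 — lock + rotate with arm: ω_sun = ω_ring = ω_arm = x
row 2 — arm fixed, fixed-axis ratios: sun y, ring −(13/43)·y, arm 0
boundary: total ω_arm = x = 0 and total ω_sun = x + y = 1  ⇒  y = 1, x = 0
row 2 ring = −(13/43)·1 = -13/43
totals (row 1 + row 2): sun 0 + 1 = 1, ring 0 + (-13/43) = -13/43, arm 0 + 0 = 0
asked cell (row1, ring) = 0

row1: w_G1=0 w_G3=0 w_R=0
row2: w_G1=1 w_G3=-13/43 w_R=0
total: w_G1=1 w_G3=-13/43 w_R=0
asked value: 0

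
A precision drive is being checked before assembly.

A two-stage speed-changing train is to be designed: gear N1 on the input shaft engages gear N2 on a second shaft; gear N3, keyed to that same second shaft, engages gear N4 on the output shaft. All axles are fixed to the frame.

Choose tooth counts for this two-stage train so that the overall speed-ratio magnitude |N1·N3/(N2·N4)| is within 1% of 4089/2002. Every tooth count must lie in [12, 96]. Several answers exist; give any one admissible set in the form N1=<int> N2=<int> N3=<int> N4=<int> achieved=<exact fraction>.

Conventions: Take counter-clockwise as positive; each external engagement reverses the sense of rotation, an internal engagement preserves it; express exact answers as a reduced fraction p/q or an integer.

N1=47 N2=22 N3=87 N4=91 achieved=4089/2002

topology: fixed-axis compound train — 2 stages, target 4089/2002
target = 4089/2002 in lowest terms: an exact hit needs N1·N3 = k·4089 and N2·N4 = k·2002 for one integer k, every count in [12, 96]; additionally prefer no 1:1 stage (N1 ≠ N2, N3 ≠ N4)
k = 1: N1·N3 = 4089 = 47·87, N2·N4 = 2002 = 22·91
achieved = 47·87/(22·91) = 4089/2002; |achieved − target| = 0 ≤ 4089/200200 ✓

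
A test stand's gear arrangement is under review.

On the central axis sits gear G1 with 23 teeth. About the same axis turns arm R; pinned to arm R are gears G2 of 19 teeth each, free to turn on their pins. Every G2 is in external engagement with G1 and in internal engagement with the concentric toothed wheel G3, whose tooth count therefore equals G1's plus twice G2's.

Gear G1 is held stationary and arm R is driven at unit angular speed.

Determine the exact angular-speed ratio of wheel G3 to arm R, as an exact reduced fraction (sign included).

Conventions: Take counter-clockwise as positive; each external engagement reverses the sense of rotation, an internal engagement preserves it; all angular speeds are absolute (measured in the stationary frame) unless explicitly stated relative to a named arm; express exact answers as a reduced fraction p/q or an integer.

class = planetary set [G3 = 23+2·19 = 61; Willis about the carrier]
ring teeth: 23 + 2·19 = 61
23(ω_sun−ω_arm) = −61(ω_ring−ω_arm),  ω_sun = 0, ω_arm = 1
ω_ring = 1 − (23/61)(0−1) = 84/61
ω_out/ω_in = 84/61

84/61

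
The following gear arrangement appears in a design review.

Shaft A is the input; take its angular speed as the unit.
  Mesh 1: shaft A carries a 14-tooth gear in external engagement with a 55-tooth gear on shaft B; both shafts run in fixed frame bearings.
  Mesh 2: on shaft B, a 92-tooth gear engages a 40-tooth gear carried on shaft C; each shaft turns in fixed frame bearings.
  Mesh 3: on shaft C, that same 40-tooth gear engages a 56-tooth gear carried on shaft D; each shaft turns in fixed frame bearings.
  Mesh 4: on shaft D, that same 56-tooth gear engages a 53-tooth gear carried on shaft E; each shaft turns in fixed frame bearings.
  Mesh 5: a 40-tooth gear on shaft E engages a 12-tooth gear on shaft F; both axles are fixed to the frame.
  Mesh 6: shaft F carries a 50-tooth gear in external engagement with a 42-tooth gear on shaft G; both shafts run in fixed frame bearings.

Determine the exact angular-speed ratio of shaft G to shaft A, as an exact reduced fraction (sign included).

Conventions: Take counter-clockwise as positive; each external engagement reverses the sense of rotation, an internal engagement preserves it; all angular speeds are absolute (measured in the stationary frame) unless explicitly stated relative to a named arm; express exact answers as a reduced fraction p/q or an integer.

9200/5247

class = fixed-axis compound train [6 meshes; 6 ratios multiply, 6 sense flips]
mesh 1 [14T→55T]: running ratio 14/55, sense −
mesh 2 [92T→40T]: running ratio 161/275, sense +
mesh 3 [40T→56T]: running ratio 23/55, sense −
mesh 4 [56T→53T]: running ratio 1288/2915, sense +
mesh 5 [40T→12T]: running ratio 2576/1749, sense −
mesh 6 [50T→42T]: running ratio 9200/5247, sense +
ω_out/ω_in = 9200/5247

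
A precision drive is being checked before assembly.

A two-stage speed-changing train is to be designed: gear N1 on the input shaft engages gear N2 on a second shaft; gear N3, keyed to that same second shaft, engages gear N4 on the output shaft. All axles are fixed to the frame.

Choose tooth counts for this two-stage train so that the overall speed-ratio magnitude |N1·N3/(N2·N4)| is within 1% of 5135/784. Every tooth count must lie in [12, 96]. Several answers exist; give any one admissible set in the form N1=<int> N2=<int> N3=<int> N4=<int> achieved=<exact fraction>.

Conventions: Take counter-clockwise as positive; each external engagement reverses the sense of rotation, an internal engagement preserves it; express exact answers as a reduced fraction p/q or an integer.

class = fixed-axis compound train [2-stage, 5135/784 wanted]
target = 5135/784 in lowest terms: an exact hit needs N1·N3 = k·5135 and N2·N4 = k·784 for one integer k, every count in [12, 96]; additionally prefer no 1:1 stage (N1 ≠ N2, N3 ≠ N4)
k = 1: N1·N3 = 5135 = 65·79, N2·N4 = 784 = 14·56
achieved = 65·79/(14·56) = 5135/784; |achieved − target| = 0 ≤ 1027/15680 ✓

N1=65 N2=14 N3=79 N4=56 achieved=5135/784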